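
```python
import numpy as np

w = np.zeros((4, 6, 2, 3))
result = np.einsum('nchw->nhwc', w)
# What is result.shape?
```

(4, 2, 3, 6)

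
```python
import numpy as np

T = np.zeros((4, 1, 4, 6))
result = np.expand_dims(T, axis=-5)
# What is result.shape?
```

(1, 4, 1, 4, 6)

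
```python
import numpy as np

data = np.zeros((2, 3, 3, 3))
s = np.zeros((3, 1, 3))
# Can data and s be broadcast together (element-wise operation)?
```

Yes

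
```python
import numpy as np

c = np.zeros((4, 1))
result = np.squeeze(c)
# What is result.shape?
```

(4,)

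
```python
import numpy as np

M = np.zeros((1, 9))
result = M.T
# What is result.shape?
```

(9, 1)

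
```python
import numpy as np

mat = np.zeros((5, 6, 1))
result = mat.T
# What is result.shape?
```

(1, 6, 5)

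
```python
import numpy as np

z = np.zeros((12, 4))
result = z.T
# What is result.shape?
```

(4, 12)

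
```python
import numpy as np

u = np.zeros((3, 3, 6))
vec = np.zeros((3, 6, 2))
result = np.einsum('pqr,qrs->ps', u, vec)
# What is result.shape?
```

(3, 2)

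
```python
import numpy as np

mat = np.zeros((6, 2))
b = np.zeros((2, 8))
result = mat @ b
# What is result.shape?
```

(6, 8)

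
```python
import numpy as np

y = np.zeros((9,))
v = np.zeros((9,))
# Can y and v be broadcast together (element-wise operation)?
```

Yes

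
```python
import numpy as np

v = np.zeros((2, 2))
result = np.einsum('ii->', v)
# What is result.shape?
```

()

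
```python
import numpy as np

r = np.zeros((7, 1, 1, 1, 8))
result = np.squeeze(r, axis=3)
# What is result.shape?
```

(7, 1, 1, 8)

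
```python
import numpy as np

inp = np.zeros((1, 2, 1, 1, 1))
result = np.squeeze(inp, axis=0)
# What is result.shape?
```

(2, 1, 1, 1)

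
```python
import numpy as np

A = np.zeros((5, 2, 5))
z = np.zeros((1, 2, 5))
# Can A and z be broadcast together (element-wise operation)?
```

Yes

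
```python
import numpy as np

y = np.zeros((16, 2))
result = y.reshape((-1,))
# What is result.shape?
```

(32,)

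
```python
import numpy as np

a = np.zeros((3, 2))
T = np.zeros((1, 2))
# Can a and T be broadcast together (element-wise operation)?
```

Yes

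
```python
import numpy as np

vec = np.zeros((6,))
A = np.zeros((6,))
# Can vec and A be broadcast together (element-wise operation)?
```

Yes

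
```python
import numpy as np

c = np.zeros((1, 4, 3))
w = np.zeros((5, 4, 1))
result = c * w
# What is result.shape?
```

(5, 4, 3)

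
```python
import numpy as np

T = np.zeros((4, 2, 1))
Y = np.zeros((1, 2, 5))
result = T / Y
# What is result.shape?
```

(4, 2, 5)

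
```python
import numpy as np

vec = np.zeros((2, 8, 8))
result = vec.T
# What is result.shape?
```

(8, 8, 2)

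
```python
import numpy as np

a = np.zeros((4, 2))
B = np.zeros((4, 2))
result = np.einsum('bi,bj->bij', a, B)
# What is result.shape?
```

(4, 2, 2)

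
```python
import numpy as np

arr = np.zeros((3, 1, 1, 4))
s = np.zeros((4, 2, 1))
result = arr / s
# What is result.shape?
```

(3, 4, 2, 4)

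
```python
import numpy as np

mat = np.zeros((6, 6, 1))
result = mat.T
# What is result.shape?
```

(1, 6, 6)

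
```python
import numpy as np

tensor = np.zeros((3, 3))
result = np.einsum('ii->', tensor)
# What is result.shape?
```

()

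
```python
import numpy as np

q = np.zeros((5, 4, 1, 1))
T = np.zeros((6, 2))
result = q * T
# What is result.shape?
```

(5, 4, 6, 2)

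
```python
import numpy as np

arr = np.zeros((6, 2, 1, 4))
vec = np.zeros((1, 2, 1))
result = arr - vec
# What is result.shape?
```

(6, 2, 2, 4)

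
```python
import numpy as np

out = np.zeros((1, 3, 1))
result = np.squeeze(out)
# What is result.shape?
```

(3,)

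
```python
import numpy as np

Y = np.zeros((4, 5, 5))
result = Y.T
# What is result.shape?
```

(5, 5, 4)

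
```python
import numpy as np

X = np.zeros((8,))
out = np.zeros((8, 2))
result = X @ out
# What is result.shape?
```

(2,)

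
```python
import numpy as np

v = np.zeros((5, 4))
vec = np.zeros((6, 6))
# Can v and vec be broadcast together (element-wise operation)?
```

No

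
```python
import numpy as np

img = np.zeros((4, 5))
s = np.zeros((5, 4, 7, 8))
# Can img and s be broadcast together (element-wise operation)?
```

No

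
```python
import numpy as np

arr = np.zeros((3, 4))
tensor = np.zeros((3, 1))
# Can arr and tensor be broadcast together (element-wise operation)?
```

Yes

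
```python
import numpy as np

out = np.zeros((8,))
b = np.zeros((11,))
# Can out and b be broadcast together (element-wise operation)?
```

No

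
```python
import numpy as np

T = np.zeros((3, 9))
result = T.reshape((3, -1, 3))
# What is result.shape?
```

(3, 3, 3)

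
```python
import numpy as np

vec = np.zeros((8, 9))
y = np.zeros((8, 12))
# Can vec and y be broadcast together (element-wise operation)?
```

No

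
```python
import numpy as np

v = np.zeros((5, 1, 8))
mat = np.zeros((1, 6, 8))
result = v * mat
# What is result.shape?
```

(5, 6, 8)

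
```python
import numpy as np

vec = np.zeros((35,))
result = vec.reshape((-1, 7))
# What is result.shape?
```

(5, 7)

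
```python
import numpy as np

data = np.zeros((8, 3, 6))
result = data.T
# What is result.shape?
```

(6, 3, 8)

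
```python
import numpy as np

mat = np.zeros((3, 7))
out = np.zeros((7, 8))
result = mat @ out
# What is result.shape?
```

(3, 8)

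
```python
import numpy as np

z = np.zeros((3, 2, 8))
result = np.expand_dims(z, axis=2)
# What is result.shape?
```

(3, 2, 1, 8)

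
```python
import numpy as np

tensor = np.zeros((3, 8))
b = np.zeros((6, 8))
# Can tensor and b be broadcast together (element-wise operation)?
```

No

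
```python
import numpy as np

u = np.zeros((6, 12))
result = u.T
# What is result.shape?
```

(12, 6)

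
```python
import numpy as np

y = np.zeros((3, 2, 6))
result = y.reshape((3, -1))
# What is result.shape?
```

(3, 12)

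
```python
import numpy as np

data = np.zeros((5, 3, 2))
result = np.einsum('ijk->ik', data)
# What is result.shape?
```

(5, 2)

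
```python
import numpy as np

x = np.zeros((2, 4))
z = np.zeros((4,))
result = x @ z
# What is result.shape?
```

(2,)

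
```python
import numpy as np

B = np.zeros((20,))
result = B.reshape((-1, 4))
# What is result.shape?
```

(5, 4)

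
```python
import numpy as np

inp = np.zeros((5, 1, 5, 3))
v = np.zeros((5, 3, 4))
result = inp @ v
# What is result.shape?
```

(5, 5, 5, 4)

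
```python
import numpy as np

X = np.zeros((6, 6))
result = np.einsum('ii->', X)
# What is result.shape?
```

()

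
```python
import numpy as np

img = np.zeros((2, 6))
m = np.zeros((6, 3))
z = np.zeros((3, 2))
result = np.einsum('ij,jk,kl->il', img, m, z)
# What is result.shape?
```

(2, 2)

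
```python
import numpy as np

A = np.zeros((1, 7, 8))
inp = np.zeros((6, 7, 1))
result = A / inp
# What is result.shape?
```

(6, 7, 8)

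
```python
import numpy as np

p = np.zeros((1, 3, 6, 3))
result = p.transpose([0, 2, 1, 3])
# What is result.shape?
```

(1, 6, 3, 3)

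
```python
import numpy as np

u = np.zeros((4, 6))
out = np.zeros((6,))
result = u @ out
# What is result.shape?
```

(4,)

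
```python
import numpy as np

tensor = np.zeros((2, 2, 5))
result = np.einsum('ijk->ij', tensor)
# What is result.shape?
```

(2, 2)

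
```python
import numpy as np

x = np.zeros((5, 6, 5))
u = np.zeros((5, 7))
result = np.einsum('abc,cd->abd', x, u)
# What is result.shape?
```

(5, 6, 7)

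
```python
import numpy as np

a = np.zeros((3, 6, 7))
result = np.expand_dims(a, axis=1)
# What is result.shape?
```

(3, 1, 6, 7)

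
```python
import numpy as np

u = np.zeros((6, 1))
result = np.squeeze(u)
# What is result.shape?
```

(6,)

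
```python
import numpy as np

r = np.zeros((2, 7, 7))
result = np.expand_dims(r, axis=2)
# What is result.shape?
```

(2, 7, 1, 7)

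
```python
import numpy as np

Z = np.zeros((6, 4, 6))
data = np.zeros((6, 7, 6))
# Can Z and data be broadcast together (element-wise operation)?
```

No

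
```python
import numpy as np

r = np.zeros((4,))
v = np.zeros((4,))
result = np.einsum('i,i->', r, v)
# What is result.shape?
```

()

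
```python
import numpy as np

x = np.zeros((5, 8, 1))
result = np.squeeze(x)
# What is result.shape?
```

(5, 8)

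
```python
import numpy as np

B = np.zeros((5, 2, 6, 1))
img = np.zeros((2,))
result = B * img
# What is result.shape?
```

(5, 2, 6, 2)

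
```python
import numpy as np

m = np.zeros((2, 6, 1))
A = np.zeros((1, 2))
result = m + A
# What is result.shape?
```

(2, 6, 2)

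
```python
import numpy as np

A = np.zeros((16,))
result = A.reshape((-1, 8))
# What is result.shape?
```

(2, 8)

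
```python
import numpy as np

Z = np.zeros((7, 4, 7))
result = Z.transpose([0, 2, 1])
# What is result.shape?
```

(7, 7, 4)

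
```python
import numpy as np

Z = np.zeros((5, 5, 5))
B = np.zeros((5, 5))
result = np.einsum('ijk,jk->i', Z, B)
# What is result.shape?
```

(5,)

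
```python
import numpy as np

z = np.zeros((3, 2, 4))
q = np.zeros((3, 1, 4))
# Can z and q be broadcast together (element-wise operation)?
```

Yes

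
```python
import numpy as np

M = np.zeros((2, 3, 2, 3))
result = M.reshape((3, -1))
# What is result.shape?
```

(3, 12)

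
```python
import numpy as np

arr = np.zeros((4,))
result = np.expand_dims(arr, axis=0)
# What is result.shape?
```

(1, 4)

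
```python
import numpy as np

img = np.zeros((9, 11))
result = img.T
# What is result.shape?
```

(11, 9)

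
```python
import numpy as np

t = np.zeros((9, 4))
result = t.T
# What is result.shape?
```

(4, 9)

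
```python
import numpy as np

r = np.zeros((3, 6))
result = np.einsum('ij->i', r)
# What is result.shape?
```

(3,)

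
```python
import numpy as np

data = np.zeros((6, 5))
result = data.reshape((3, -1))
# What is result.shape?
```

(3, 10)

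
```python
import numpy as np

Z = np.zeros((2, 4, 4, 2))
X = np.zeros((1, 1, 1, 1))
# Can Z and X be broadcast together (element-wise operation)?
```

Yes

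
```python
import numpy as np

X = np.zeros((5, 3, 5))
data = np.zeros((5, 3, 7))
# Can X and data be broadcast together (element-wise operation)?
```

No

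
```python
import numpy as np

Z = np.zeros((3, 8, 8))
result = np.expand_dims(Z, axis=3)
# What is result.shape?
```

(3, 8, 8, 1)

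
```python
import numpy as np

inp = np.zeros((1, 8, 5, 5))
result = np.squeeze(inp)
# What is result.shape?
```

(8, 5, 5)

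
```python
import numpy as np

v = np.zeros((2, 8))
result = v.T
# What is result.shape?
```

(8, 2)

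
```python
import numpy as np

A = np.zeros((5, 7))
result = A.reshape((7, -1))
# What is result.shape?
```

(7, 5)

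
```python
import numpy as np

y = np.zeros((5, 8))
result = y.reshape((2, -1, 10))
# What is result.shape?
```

(2, 2, 10)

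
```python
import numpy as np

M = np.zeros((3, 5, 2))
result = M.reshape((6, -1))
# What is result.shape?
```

(6, 5)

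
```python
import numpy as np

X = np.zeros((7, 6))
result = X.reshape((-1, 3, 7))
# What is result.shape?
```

(2, 3, 7)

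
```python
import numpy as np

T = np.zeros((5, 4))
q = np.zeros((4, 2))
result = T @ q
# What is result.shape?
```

(5, 2)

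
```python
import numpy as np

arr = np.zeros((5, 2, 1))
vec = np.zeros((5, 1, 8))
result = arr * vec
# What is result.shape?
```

(5, 2, 8)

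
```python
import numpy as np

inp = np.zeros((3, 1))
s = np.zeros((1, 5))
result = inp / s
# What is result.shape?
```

(3, 5)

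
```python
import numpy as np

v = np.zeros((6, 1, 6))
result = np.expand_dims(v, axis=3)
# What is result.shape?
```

(6, 1, 6, 1)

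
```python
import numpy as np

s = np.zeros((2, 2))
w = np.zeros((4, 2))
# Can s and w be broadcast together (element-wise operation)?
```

No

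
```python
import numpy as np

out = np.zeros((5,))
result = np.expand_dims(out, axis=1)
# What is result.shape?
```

(5, 1)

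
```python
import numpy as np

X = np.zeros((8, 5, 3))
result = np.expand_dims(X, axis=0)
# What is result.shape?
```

(1, 8, 5, 3)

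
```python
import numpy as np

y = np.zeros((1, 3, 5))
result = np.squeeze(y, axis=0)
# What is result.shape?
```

(3, 5)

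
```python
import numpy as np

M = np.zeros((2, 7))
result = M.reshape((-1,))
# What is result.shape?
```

(14,)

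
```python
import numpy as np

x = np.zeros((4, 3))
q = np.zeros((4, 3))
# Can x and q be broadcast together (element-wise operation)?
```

Yes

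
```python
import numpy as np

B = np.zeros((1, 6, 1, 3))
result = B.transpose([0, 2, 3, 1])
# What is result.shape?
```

(1, 1, 3, 6)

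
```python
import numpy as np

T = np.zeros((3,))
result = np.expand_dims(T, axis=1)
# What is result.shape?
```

(3, 1)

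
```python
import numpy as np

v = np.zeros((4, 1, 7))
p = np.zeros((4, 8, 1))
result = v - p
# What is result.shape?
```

(4, 8, 7)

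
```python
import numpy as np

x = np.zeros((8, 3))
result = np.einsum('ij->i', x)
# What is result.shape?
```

(8,)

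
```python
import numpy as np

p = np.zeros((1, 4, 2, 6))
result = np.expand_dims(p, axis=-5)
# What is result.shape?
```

(1, 1, 4, 2, 6)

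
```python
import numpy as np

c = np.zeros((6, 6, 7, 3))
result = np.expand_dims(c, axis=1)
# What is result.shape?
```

(6, 1, 6, 7, 3)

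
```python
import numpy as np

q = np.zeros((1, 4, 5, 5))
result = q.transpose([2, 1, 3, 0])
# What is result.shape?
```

(5, 4, 5, 1)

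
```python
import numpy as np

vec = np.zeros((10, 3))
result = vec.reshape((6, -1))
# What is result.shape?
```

(6, 5)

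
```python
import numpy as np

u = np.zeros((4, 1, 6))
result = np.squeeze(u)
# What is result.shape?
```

(4, 6)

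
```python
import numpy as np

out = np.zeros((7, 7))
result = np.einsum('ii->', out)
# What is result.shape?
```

()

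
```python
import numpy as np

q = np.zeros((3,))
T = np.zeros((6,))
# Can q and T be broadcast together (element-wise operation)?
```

No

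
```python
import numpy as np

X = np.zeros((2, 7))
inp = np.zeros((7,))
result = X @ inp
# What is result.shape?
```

(2,)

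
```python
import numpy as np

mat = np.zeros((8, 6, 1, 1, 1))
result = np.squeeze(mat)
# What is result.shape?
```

(8, 6)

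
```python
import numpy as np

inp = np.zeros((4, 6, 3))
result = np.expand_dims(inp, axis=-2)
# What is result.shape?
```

(4, 6, 1, 3)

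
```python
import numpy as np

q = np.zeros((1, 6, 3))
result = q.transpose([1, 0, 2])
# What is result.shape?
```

(6, 1, 3)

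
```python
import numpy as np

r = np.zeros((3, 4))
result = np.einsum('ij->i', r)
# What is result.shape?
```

(3,)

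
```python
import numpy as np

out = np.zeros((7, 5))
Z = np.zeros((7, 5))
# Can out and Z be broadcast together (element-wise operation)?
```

Yes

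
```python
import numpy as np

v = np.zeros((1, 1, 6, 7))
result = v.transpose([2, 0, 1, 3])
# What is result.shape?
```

(6, 1, 1, 7)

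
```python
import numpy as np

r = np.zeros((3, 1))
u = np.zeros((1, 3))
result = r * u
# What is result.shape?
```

(3, 3)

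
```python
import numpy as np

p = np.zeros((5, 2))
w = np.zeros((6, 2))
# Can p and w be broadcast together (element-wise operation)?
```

No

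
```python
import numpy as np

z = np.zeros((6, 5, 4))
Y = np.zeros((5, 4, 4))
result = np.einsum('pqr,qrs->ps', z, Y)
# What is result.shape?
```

(6, 4)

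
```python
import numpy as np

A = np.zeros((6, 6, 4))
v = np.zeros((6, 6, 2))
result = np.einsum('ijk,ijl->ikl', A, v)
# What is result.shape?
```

(6, 4, 2)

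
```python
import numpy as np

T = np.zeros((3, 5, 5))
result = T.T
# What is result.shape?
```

(5, 5, 3)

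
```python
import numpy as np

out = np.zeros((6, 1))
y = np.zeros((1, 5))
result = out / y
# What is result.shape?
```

(6, 5)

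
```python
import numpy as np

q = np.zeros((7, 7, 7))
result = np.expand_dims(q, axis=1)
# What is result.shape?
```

(7, 1, 7, 7)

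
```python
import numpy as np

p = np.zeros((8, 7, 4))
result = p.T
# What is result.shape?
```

(4, 7, 8)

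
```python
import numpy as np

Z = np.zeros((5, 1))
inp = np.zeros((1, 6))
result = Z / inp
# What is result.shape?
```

(5, 6)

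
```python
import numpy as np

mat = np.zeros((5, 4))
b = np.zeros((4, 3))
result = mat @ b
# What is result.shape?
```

(5, 3)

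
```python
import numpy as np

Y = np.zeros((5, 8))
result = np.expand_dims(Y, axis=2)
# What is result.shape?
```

(5, 8, 1)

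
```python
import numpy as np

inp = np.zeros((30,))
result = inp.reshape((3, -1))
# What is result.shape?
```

(3, 10)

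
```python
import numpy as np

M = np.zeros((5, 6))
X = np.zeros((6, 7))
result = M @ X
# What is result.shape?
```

(5, 7)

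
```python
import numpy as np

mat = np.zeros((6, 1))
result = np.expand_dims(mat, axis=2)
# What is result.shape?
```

(6, 1, 1)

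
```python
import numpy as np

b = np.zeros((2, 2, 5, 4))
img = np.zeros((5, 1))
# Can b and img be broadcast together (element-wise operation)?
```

Yes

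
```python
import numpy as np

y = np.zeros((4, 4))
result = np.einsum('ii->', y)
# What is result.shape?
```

()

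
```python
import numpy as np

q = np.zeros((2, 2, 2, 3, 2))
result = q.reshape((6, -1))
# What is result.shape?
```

(6, 8)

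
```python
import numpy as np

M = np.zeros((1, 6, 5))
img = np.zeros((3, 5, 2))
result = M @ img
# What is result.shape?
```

(3, 6, 2)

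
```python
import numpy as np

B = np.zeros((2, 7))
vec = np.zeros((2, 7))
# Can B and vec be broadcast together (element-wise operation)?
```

Yes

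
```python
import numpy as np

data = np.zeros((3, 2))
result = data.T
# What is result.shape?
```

(2, 3)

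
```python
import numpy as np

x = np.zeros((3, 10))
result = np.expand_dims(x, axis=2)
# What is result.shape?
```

(3, 10, 1)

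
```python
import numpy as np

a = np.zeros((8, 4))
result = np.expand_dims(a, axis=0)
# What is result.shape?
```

(1, 8, 4)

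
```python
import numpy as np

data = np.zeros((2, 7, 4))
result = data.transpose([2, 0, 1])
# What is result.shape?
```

(4, 2, 7)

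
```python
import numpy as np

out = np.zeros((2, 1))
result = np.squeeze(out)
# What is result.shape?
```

(2,)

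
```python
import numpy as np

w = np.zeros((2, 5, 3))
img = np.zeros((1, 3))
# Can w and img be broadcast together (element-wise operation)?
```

Yes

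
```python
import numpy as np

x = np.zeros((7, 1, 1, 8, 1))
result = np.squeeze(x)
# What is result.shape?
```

(7, 8)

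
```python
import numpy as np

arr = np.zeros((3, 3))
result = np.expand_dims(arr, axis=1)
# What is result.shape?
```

(3, 1, 3)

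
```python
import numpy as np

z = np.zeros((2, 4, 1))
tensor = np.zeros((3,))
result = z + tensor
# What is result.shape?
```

(2, 4, 3)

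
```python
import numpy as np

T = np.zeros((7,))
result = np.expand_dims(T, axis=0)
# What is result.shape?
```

(1, 7)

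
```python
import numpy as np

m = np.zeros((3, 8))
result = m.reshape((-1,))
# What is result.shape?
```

(24,)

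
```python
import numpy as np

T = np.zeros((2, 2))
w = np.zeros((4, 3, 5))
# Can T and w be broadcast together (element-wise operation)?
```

No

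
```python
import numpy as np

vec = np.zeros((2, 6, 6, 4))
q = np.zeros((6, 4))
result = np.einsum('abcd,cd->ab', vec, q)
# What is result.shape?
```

(2, 6)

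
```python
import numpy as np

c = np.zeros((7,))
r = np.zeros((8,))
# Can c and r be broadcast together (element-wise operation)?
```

No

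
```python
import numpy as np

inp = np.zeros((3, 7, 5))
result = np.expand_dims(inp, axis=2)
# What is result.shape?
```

(3, 7, 1, 5)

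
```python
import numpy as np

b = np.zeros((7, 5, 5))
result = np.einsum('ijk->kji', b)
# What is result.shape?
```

(5, 5, 7)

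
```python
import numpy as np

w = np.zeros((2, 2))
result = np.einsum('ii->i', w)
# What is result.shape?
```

(2,)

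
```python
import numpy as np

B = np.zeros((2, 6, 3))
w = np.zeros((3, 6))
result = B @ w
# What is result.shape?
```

(2, 6, 6)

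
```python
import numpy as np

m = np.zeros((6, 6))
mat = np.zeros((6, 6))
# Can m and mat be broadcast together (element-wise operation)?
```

Yes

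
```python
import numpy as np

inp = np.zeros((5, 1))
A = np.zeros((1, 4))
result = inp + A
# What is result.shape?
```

(5, 4)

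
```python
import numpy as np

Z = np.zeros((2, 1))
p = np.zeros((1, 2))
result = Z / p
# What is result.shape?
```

(2, 2)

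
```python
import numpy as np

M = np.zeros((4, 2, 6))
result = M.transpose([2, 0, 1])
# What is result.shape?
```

(6, 4, 2)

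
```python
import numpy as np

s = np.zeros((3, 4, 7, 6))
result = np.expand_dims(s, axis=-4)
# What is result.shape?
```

(3, 1, 4, 7, 6)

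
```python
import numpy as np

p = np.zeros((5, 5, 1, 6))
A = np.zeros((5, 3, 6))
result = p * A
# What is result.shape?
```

(5, 5, 3, 6)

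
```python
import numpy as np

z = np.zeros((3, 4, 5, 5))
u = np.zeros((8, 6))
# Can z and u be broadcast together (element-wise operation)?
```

No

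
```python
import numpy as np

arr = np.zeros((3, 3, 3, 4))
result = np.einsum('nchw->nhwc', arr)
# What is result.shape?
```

(3, 3, 4, 3)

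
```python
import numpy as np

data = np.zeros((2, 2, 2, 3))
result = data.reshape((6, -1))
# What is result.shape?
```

(6, 4)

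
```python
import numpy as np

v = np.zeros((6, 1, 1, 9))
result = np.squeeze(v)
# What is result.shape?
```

(6, 9)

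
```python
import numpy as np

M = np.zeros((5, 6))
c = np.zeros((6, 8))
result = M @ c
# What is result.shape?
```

(5, 8)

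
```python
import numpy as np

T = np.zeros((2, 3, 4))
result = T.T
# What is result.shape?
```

(4, 3, 2)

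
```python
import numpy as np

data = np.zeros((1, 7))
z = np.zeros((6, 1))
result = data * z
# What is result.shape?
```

(6, 7)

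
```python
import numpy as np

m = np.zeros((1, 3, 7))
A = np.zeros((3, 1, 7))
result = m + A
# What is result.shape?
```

(3, 3, 7)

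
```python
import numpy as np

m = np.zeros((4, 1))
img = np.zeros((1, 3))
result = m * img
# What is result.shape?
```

(4, 3)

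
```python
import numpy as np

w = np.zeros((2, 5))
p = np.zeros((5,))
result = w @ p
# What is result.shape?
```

(2,)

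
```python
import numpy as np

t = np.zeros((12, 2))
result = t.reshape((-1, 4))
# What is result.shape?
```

(6, 4)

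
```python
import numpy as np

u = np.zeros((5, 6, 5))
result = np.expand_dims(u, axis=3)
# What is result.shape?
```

(5, 6, 5, 1)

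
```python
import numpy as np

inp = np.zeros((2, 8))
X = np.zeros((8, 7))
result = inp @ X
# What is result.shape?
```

(2, 7)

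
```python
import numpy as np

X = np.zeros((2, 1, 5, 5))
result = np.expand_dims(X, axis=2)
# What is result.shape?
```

(2, 1, 1, 5, 5)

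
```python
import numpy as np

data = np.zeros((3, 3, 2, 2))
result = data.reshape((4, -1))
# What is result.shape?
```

(4, 9)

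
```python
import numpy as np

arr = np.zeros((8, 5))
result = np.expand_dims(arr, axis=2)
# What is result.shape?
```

(8, 5, 1)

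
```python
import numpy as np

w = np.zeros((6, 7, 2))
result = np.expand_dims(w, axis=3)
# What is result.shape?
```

(6, 7, 2, 1)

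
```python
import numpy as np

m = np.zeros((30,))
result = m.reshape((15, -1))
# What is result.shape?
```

(15, 2)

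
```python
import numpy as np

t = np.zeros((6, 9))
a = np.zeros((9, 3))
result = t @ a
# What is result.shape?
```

(6, 3)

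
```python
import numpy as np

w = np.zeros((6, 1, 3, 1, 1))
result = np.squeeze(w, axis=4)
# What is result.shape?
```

(6, 1, 3, 1)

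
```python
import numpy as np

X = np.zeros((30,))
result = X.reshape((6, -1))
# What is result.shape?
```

(6, 5)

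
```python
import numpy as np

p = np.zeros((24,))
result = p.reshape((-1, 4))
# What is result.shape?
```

(6, 4)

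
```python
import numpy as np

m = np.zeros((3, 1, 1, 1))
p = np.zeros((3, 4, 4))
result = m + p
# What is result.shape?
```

(3, 3, 4, 4)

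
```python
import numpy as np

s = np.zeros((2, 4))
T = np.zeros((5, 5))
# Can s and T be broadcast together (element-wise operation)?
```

No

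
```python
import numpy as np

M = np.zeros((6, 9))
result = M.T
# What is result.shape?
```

(9, 6)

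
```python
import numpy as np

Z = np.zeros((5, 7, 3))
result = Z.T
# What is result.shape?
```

(3, 7, 5)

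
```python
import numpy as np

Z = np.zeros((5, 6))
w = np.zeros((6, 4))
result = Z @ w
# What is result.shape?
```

(5, 4)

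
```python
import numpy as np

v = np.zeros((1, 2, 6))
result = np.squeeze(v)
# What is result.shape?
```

(2, 6)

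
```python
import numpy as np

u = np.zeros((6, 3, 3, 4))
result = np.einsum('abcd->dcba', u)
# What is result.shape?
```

(4, 3, 3, 6)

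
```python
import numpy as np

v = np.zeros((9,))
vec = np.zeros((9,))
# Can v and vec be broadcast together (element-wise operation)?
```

Yes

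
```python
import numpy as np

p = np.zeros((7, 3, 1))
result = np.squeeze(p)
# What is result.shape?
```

(7, 3)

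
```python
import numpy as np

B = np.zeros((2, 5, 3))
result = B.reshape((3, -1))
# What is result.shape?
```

(3, 10)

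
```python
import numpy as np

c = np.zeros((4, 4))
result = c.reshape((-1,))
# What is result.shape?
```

(16,)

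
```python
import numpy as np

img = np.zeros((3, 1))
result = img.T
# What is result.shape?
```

(1, 3)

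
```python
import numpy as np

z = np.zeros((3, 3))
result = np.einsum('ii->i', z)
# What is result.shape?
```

(3,)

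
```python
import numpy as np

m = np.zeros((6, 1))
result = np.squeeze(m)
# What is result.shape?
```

(6,)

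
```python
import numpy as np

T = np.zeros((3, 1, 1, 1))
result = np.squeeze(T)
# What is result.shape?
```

(3,)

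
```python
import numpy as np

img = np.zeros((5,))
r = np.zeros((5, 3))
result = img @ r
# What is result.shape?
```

(3,)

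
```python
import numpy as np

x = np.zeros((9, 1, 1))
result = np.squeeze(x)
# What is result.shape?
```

(9,)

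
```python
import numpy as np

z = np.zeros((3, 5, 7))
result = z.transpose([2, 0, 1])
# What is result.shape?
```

(7, 3, 5)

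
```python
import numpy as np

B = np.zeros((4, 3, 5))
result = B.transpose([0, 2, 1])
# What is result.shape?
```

(4, 5, 3)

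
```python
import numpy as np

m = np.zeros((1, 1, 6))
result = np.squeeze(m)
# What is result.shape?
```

(6,)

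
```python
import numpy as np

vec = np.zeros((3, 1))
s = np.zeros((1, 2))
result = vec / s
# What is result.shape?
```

(3, 2)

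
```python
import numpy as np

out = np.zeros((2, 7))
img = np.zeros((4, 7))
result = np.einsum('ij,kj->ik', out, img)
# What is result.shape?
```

(2, 4)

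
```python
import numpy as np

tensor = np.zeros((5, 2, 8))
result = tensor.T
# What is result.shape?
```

(8, 2, 5)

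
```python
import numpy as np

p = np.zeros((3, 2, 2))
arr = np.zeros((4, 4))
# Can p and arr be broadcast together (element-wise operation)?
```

No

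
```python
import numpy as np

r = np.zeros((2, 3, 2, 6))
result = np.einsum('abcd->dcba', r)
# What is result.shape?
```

(6, 2, 3, 2)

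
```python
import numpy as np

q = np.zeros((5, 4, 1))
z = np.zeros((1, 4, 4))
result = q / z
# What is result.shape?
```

(5, 4, 4)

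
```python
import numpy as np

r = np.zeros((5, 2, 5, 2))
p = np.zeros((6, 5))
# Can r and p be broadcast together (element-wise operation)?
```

No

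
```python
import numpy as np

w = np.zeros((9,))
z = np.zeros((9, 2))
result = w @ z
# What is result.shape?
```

(2,)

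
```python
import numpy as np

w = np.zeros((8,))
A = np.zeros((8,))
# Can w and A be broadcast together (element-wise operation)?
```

Yes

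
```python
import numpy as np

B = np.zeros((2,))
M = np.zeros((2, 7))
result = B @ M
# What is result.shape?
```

(7,)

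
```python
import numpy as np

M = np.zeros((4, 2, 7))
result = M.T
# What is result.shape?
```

(7, 2, 4)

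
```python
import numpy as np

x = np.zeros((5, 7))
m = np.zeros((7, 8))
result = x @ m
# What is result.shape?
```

(5, 8)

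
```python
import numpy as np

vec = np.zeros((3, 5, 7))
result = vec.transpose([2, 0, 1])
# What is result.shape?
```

(7, 3, 5)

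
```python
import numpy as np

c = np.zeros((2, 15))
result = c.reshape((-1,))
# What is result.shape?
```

(30,)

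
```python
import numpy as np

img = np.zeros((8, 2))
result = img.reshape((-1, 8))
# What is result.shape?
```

(2, 8)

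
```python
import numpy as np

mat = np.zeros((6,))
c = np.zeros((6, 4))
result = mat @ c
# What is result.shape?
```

(4,)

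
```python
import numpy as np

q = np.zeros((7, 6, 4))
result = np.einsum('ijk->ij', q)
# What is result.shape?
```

(7, 6)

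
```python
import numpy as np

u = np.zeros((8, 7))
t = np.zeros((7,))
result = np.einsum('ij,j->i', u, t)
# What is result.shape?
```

(8,)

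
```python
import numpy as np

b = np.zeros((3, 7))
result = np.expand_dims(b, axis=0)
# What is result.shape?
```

(1, 3, 7)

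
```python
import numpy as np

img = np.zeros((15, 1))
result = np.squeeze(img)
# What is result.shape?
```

(15,)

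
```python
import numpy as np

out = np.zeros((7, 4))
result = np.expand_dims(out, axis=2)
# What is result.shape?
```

(7, 4, 1)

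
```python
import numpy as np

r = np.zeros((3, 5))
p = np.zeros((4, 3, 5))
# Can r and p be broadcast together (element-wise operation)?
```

Yes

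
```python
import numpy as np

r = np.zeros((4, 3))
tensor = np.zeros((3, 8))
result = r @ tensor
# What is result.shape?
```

(4, 8)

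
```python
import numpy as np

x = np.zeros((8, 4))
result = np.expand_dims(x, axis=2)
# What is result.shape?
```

(8, 4, 1)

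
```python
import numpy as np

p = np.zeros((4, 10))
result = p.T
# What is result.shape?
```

(10, 4)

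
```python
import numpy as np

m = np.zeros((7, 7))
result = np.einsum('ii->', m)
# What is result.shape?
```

()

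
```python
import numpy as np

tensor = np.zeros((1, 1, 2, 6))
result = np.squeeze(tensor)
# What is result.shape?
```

(2, 6)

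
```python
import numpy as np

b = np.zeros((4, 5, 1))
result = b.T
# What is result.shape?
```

(1, 5, 4)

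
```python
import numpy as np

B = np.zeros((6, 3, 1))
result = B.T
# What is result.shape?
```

(1, 3, 6)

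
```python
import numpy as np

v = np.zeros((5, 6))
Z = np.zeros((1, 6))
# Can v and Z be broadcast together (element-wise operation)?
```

Yes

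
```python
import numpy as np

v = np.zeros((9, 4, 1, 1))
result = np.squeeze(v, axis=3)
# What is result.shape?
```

(9, 4, 1)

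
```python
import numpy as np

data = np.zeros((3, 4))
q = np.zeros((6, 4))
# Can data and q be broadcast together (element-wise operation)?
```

No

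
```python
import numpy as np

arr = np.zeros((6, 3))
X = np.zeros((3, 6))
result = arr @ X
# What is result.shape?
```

(6, 6)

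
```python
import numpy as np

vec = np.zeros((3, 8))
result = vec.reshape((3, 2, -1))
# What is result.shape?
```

(3, 2, 4)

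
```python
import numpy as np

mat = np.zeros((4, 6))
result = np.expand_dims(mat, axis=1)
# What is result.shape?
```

(4, 1, 6)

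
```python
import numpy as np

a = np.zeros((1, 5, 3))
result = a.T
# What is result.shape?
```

(3, 5, 1)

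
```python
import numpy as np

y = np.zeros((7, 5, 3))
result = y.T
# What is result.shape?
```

(3, 5, 7)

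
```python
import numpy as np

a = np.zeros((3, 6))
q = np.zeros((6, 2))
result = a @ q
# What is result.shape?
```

(3, 2)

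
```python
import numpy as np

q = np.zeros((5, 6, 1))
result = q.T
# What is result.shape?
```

(1, 6, 5)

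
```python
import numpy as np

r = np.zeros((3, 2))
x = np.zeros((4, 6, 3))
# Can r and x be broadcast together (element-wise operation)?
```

No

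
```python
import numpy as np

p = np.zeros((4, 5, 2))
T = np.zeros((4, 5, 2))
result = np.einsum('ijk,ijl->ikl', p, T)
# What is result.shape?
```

(4, 2, 2)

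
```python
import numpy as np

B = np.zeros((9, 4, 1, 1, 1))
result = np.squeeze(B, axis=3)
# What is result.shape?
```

(9, 4, 1, 1)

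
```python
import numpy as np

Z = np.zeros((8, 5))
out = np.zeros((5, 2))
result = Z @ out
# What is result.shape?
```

(8, 2)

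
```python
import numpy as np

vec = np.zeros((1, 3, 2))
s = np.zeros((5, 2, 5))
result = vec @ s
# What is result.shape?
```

(5, 3, 5)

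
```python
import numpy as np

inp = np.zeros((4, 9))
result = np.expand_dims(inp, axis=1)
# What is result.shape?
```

(4, 1, 9)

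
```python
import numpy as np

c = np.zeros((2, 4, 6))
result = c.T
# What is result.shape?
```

(6, 4, 2)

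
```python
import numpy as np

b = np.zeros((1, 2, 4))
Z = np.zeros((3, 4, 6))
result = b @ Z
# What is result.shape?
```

(3, 2, 6)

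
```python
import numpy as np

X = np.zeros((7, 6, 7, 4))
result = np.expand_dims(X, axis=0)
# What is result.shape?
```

(1, 7, 6, 7, 4)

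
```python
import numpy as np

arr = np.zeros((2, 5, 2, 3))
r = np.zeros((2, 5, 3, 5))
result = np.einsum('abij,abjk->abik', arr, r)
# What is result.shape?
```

(2, 5, 2, 5)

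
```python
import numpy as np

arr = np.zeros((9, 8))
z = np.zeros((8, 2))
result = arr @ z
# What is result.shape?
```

(9, 2)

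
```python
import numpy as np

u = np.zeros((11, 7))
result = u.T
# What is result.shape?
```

(7, 11)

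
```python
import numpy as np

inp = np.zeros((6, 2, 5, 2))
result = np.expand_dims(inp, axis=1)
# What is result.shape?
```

(6, 1, 2, 5, 2)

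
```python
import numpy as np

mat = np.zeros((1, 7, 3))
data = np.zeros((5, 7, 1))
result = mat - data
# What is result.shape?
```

(5, 7, 3)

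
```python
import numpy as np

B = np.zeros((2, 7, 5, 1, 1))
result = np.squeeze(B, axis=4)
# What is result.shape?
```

(2, 7, 5, 1)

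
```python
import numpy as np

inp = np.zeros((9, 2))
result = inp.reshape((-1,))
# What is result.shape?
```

(18,)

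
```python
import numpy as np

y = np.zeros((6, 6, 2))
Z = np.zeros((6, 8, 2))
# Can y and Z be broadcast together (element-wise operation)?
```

No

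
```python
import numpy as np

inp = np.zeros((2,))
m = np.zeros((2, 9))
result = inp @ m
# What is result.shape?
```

(9,)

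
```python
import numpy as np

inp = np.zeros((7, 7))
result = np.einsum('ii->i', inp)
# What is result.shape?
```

(7,)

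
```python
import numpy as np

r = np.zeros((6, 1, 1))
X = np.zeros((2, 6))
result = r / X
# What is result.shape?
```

(6, 2, 6)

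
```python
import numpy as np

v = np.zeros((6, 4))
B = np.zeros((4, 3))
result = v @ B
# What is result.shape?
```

(6, 3)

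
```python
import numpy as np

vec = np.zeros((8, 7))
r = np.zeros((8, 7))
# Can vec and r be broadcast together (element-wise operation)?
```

Yes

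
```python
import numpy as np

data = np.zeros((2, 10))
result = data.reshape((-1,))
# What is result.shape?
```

(20,)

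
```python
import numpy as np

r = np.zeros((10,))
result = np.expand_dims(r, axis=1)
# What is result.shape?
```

(10, 1)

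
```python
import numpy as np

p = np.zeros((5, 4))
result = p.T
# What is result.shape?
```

(4, 5)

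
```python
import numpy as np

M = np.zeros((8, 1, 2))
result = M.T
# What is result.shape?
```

(2, 1, 8)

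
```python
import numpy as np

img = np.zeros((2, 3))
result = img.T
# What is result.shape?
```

(3, 2)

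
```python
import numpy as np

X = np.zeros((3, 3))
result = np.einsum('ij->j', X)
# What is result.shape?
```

(3,)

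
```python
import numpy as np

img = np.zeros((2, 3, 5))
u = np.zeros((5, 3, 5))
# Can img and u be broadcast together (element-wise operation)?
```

No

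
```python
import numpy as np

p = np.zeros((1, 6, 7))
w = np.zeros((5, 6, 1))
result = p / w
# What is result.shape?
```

(5, 6, 7)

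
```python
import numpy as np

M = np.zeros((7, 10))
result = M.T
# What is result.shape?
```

(10, 7)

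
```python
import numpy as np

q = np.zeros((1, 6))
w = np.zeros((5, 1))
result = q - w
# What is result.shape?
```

(5, 6)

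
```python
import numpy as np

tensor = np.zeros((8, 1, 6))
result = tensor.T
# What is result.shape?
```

(6, 1, 8)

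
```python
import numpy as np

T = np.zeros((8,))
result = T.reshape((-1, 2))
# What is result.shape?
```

(4, 2)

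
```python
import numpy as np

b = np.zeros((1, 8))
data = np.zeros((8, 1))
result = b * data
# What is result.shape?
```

(8, 8)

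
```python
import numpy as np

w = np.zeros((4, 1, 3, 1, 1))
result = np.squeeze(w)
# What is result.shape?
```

(4, 3)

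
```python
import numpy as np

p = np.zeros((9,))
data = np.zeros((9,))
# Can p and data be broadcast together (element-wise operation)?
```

Yes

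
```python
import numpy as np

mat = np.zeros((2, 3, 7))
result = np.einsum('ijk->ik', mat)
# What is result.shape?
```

(2, 7)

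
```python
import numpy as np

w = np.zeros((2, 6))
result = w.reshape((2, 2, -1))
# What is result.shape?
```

(2, 2, 3)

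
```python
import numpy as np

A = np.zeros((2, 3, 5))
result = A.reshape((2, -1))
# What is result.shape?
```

(2, 15)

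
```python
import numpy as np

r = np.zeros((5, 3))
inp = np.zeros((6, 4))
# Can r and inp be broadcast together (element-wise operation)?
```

No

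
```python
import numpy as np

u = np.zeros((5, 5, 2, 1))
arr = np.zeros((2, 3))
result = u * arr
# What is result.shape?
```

(5, 5, 2, 3)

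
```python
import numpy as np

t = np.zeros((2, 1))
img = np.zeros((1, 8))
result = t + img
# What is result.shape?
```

(2, 8)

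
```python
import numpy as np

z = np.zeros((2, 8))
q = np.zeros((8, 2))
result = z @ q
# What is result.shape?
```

(2, 2)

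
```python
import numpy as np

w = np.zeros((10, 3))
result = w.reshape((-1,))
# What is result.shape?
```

(30,)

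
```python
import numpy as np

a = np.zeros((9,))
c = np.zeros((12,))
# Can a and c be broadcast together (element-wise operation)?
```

No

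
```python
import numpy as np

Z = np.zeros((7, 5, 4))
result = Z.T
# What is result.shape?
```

(4, 5, 7)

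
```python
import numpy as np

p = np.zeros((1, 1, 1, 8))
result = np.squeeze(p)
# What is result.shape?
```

(8,)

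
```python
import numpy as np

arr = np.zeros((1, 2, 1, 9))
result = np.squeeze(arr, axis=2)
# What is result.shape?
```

(1, 2, 9)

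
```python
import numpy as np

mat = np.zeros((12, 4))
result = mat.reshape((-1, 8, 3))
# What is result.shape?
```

(2, 8, 3)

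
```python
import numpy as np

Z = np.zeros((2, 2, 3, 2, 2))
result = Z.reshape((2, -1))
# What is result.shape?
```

(2, 24)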